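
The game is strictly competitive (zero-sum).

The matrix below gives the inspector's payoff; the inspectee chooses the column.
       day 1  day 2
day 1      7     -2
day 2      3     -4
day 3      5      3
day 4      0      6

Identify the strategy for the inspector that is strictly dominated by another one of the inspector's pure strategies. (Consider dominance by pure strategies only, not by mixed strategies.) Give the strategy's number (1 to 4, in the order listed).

2

Compare day 2 with day 1: 7 > 3, -2 > -4.
So day 1 strictly dominates day 2 for the inspector; day 2 is strictly dominated.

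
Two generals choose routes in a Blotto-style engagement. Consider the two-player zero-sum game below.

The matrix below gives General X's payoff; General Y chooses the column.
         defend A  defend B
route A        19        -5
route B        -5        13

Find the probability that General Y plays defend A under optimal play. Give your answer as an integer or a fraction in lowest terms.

Row minima are -5 and -5, so General X's maximin is -5; column maxima are 19 and 13, so General Y's minimax is 13. These differ, so the equilibrium is in mixed strategies.
Let General Y play defend A with probability q. General X is indifferent when 19q − 5(1−q) = −5q + 13(1−q), giving q = 3/7.

3/7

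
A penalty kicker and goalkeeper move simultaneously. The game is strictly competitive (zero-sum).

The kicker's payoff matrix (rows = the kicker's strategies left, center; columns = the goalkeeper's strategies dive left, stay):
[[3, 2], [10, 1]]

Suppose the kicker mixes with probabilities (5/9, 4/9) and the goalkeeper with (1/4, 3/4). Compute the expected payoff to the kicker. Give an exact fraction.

97/36

Against (1/4, 3/4), each row's expected payoff is left: 9/4; center: 13/4.
Taking the (5/9, 4/9)-weighted average: (5/9)·(9/4) + (4/9)·(13/4) = 97/36.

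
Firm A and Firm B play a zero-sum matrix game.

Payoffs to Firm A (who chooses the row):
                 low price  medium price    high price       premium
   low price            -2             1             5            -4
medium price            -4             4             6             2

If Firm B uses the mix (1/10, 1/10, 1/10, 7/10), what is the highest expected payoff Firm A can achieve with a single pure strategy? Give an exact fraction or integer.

low price: (-2)·(1/10) + (1)·(1/10) + (5)·(1/10) + (-4)·(7/10) = -12/5.
medium price: (-4)·(1/10) + (4)·(1/10) + (6)·(1/10) + (2)·(7/10) = 2.
The best pure response is medium price with expected payoff 2.

2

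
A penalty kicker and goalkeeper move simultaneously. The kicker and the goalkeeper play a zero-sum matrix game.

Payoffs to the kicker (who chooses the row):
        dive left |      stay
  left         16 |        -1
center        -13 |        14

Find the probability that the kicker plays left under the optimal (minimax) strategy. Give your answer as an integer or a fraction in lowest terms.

Row minima are -1 and -13, so the kicker's maximin is -1; column maxima are 16 and 14, so the goalkeeper's minimax is 14. These differ, so the equilibrium is in mixed strategies.
Let the kicker play left with probability p. The goalkeeper is indifferent when 16p − 13(1−p) = −p + 14(1−p), giving p = 27/44.

27/44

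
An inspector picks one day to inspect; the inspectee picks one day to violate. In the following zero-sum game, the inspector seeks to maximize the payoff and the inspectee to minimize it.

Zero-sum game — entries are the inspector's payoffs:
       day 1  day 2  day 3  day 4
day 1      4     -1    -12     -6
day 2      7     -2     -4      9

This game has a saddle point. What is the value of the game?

-4

Row minima: -12, -4 → the inspector's maximin is -4.
Column maxima: 7, -1, -4, 9 → the inspectee's minimax is -4.
They coincide at (day 2, day 3), so the value is -4.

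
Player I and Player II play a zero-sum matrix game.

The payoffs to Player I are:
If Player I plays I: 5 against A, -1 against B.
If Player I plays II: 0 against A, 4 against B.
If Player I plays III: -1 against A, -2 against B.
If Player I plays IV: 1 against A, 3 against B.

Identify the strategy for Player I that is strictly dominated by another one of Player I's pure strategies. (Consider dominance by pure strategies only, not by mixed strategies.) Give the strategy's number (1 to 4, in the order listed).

3

Compare III with I: 5 > -1, -1 > -2.
So I strictly dominates III for Player I; III is strictly dominated.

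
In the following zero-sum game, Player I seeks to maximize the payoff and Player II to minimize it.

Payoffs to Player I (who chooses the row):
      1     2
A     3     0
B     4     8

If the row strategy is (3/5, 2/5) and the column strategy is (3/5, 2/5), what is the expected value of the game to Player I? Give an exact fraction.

83/25

Against (3/5, 2/5), each row's expected payoff is A: 9/5; B: 28/5.
Taking the (3/5, 2/5)-weighted average: (3/5)·(9/5) + (2/5)·(28/5) = 83/25.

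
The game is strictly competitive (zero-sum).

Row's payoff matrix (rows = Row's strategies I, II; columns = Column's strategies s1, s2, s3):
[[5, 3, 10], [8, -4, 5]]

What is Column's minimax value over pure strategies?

3

The worst case (largest entry) in each column is s1: 8, s2: 3, s3: 10.
The best (smallest) of these is 3.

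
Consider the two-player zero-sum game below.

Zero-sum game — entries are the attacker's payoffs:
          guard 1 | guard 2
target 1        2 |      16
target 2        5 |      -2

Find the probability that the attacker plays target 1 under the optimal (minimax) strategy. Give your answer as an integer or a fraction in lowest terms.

Row minima are 2 and -2, so the attacker's maximin is 2; column maxima are 5 and 16, so the defender's minimax is 5. These differ, so the equilibrium is in mixed strategies.
Let the attacker play target 1 with probability p. The defender is indifferent when 2p + 5(1−p) = 16p − 2(1−p), giving p = 1/3.

1/3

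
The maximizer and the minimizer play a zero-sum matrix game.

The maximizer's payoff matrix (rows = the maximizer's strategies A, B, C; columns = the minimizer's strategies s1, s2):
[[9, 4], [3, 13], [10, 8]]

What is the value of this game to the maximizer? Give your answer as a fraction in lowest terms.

Row A is strictly dominated by row C, so the maximizer never plays it.
The remaining 2×2 game on (B, C) × (s1, s2) has no saddle point. Let the maximizer play B with probability p; indifference gives 3p + 10(1−p) = 13p + 8(1−p), so p = 1/6.
Similarly the minimizer's optimal q on s1 is 5/12, and the value is 3·(5/12) + (13)·(7/12) = 53/6.

53/6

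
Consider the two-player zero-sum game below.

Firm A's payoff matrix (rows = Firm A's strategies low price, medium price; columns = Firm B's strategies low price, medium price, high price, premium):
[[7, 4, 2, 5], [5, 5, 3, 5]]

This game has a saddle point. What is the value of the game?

3

Row minima: 2, 3 → Firm A's maximin is 3.
Column maxima: 7, 5, 3, 5 → Firm B's minimax is 3.
They coincide at (medium price, high price), so the value is 3.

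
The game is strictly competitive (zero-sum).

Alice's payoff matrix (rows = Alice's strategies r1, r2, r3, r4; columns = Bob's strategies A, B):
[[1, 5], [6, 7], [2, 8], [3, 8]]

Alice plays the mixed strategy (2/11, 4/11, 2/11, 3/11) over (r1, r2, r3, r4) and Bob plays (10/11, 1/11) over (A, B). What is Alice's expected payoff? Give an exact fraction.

468/121

Against (10/11, 1/11), each row's expected payoff is r1: 15/11; r2: 67/11; r3: 28/11; r4: 38/11.
Taking the (2/11, 4/11, 2/11, 3/11)-weighted average: (2/11)·(15/11) + (4/11)·(67/11) + (2/11)·(28/11) + (3/11)·(38/11) = 468/121.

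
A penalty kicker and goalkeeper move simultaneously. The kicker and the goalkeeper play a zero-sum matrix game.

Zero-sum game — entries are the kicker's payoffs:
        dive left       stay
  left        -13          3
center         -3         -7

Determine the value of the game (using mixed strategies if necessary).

Row minima are -13 and -7, so the kicker's maximin is -7; column maxima are -3 and 3, so the goalkeeper's minimax is -3. These differ, so the equilibrium is in mixed strategies.
Let the kicker play left with probability p. The goalkeeper is indifferent when −13p − 3(1−p) = 3p − 7(1−p), giving p = 1/5.
Let the goalkeeper play dive left with probability q. The kicker is indifferent when −13q + 3(1−q) = −3q − 7(1−q), giving q = 1/2.
The value is -13·(1/2) + (3)·(1/2) = -5.

-5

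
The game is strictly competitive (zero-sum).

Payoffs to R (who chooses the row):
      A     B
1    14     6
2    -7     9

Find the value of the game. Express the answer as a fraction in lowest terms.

Row minima are 6 and -7, so R's maximin is 6; column maxima are 14 and 9, so C's minimax is 9. These differ, so the equilibrium is in mixed strategies.
Let R play 1 with probability p. C is indifferent when 14p − 7(1−p) = 6p + 9(1−p), giving p = 2/3.
Let C play A with probability q. R is indifferent when 14q + 6(1−q) = −7q + 9(1−q), giving q = 1/8.
The value is 14·(1/8) + (6)·(7/8) = 7.

7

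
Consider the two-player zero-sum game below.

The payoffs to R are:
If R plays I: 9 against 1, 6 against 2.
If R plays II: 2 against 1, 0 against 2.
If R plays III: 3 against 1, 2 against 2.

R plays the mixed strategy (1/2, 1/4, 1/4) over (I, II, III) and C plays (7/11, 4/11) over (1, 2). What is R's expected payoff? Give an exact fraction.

217/44

Against (7/11, 4/11), each row's expected payoff is I: 87/11; II: 14/11; III: 29/11.
Taking the (1/2, 1/4, 1/4)-weighted average: (1/2)·(87/11) + (1/4)·(14/11) + (1/4)·(29/11) = 217/44.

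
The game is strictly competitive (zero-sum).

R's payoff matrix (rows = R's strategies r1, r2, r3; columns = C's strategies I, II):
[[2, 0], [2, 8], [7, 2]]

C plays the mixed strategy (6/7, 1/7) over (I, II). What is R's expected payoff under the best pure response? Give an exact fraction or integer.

r1: (2)·(6/7) + (0)·(1/7) = 12/7.
r2: (2)·(6/7) + (8)·(1/7) = 20/7.
r3: (7)·(6/7) + (2)·(1/7) = 44/7.
The best pure response is r3 with expected payoff 44/7.

44/7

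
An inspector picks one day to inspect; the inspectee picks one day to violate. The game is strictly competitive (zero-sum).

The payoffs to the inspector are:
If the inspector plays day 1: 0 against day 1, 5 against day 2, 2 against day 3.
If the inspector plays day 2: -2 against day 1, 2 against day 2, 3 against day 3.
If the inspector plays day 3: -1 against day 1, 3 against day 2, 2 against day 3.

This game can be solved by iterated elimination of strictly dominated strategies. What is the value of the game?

Column day 3 is strictly dominated by day 1 for the inspectee (0<2, -2<3, -1<2); eliminate day 3.
Column day 2 is strictly dominated by day 1 for the inspectee (0<5, -2<2, -1<3); eliminate day 2.
Row day 3 is strictly dominated by row day 1 (0>-1); eliminate day 3.
Row day 2 is strictly dominated by row day 1 (0>-2); eliminate day 2.
Only (day 1, day 1) remains, with payoff 0.

0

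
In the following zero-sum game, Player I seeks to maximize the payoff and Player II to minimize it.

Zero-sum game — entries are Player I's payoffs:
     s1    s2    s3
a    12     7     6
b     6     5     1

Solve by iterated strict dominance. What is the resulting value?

Column s1 is strictly dominated by s2 for Player II (7<12, 5<6); eliminate s1.
Row b is strictly dominated by row a (7>5, 6>1); eliminate b.
Column s2 is strictly dominated by s3 for Player II (6<7); eliminate s2.
Only (a, s3) remains, with payoff 6.

6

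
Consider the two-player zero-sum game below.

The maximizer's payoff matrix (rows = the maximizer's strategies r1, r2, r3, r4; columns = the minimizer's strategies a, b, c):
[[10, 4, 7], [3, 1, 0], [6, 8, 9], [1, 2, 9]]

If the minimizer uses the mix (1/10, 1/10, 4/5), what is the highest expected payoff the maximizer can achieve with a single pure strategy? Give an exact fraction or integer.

43/5

r1: (10)·(1/10) + (4)·(1/10) + (7)·(4/5) = 7.
r2: (3)·(1/10) + (1)·(1/10) + (0)·(4/5) = 2/5.
r3: (6)·(1/10) + (8)·(1/10) + (9)·(4/5) = 43/5.
r4: (1)·(1/10) + (2)·(1/10) + (9)·(4/5) = 15/2.
The best pure response is r3 with expected payoff 43/5.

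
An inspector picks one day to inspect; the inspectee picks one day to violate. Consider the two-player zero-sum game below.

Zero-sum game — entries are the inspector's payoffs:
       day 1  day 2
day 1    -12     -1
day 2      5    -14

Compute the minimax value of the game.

-173/30

Row minima are -12 and -14, so the inspector's maximin is -12; column maxima are 5 and -1, so the inspectee's minimax is -1. These differ, so the equilibrium is in mixed strategies.
Let the inspector play day 1 with probability p. The inspectee is indifferent when −12p + 5(1−p) = −p − 14(1−p), giving p = 19/30.
Let the inspectee play day 1 with probability q. The inspector is indifferent when −12q − (1−q) = 5q − 14(1−q), giving q = 13/30.
The value is -12·(13/30) + (-1)·(17/30) = -173/30.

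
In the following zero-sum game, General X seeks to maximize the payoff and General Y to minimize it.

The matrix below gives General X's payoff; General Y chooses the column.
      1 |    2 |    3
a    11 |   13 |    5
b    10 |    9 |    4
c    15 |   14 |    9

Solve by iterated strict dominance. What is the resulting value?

Column 1 is strictly dominated by 3 for General Y (5<11, 4<10, 9<15); eliminate 1.
Row a is strictly dominated by row c (14>13, 9>5); eliminate a.
Column 2 is strictly dominated by 3 for General Y (4<9, 9<14); eliminate 2.
Row b is strictly dominated by row c (9>4); eliminate b.
Only (c, 3) remains, with payoff 9.

9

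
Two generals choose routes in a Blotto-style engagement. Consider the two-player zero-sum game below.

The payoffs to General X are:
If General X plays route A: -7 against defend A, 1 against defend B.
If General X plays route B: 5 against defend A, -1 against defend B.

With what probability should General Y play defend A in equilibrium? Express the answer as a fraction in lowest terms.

1/7

Row minima are -7 and -1, so General X's maximin is -1; column maxima are 5 and 1, so General Y's minimax is 1. These differ, so the equilibrium is in mixed strategies.
Let General Y play defend A with probability q. General X is indifferent when −7q + (1−q) = 5q − (1−q), giving q = 1/7.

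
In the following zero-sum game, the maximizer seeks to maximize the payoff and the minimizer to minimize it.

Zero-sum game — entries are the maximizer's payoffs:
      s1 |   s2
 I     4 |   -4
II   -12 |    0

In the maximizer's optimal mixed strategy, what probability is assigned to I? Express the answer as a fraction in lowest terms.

Row minima are -4 and -12, so the maximizer's maximin is -4; column maxima are 4 and 0, so the minimizer's minimax is 0. These differ, so the equilibrium is in mixed strategies.
Let the maximizer play I with probability p. The minimizer is indifferent when 4p − 12(1−p) = −4p, giving p = 3/5.

3/5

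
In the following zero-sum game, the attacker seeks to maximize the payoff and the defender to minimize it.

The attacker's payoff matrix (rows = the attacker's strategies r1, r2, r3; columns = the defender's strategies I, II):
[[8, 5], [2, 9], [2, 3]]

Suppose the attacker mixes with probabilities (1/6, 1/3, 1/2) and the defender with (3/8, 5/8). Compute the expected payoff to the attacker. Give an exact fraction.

Against (3/8, 5/8), each row's expected payoff is r1: 49/8; r2: 51/8; r3: 21/8.
Taking the (1/6, 1/3, 1/2)-weighted average: (1/6)·(49/8) + (1/3)·(51/8) + (1/2)·(21/8) = 107/24.

107/24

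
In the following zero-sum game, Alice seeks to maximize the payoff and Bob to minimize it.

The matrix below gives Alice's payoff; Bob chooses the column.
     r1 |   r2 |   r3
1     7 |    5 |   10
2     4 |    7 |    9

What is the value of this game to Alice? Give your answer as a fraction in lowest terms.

Column r3 is strictly dominated by r2 for Bob (it gives Alice more in every row).
The remaining 2×2 game on (1, 2) × (r1, r2) has no saddle point. Let Alice play 1 with probability p; indifference gives 7p + 4(1−p) = 5p + 7(1−p), so p = 3/5.
Similarly Bob's optimal q on r1 is 2/5, and the value is 7·(2/5) + (5)·(3/5) = 29/5.

29/5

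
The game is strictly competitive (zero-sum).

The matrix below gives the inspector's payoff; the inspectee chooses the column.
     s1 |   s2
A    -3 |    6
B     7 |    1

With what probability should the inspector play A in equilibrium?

2/5

Row minima are -3 and 1, so the inspector's maximin is 1; column maxima are 7 and 6, so the inspectee's minimax is 6. These differ, so the equilibrium is in mixed strategies.
Let the inspector play A with probability p. The inspectee is indifferent when −3p + 7(1−p) = 6p + (1−p), giving p = 2/5.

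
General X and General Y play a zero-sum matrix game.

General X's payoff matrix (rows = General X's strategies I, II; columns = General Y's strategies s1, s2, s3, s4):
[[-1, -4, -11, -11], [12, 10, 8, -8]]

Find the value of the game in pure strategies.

Row minima: -11, -8 → General X's maximin is -8.
Column maxima: 12, 10, 8, -8 → General Y's minimax is -8.
They coincide at (II, s4), so the value is -8.

-8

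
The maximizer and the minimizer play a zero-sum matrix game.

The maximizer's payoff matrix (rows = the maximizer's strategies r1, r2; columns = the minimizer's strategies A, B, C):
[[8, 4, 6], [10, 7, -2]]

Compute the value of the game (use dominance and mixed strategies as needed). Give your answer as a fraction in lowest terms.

50/11

Column A is strictly dominated by B for the minimizer (it gives the maximizer more in every row).
The remaining 2×2 game on (r1, r2) × (B, C) has no saddle point. Let the maximizer play r1 with probability p; indifference gives 4p + 7(1−p) = 6p − 2(1−p), so p = 9/11.
Similarly the minimizer's optimal q on B is 8/11, and the value is 4·(8/11) + (6)·(3/11) = 50/11.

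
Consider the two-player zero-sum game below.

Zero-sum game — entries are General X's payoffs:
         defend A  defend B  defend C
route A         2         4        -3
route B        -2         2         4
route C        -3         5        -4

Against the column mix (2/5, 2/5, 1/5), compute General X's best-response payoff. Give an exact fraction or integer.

route A: (2)·(2/5) + (4)·(2/5) + (-3)·(1/5) = 9/5.
route B: (-2)·(2/5) + (2)·(2/5) + (4)·(1/5) = 4/5.
route C: (-3)·(2/5) + (5)·(2/5) + (-4)·(1/5) = 0.
The best pure response is route A with expected payoff 9/5.

9/5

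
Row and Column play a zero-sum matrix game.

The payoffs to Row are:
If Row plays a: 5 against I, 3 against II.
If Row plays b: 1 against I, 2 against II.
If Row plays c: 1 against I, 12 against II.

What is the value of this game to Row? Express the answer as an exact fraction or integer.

57/13

Row b is strictly dominated by row a, so Row never plays it.
The remaining 2×2 game on (a, c) × (I, II) has no saddle point. Let Row play a with probability p; indifference gives 5p + (1−p) = 3p + 12(1−p), so p = 11/13.
Similarly Column's optimal q on I is 9/13, and the value is 5·(9/13) + (3)·(4/13) = 57/13.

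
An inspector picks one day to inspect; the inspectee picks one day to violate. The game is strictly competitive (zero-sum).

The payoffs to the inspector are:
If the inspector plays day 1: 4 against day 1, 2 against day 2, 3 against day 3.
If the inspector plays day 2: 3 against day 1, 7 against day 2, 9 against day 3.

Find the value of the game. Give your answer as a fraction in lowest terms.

11/3

Column day 3 is strictly dominated by day 2 for the inspectee (it gives the inspector more in every row).
The remaining 2×2 game on (day 1, day 2) × (day 1, day 2) has no saddle point. Let the inspector play day 1 with probability p; indifference gives 4p + 3(1−p) = 2p + 7(1−p), so p = 2/3.
Similarly the inspectee's optimal q on day 1 is 5/6, and the value is 4·(5/6) + (2)·(1/6) = 11/3.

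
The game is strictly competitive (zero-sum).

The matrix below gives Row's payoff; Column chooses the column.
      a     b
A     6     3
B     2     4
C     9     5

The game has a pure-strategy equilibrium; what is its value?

5

Row minima: 3, 2, 5 → Row's maximin is 5.
Column maxima: 9, 5 → Column's minimax is 5.
They coincide at (C, b), so the value is 5.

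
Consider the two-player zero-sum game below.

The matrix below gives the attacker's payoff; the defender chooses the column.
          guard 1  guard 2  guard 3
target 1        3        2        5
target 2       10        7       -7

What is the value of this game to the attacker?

Column guard 1 is strictly dominated by guard 2 for the defender (it gives the attacker more in every row).
The remaining 2×2 game on (target 1, target 2) × (guard 2, guard 3) has no saddle point. Let the attacker play target 1 with probability p; indifference gives 2p + 7(1−p) = 5p − 7(1−p), so p = 14/17.
Similarly the defender's optimal q on guard 2 is 12/17, and the value is 2·(12/17) + (5)·(5/17) = 49/17.

49/17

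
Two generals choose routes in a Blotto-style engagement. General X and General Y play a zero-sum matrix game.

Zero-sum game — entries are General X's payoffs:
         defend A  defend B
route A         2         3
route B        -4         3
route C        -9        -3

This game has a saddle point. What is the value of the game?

2

Row minima: 2, -4, -9 → General X's maximin is 2.
Column maxima: 2, 3 → General Y's minimax is 2.
They coincide at (route A, defend A), so the value is 2.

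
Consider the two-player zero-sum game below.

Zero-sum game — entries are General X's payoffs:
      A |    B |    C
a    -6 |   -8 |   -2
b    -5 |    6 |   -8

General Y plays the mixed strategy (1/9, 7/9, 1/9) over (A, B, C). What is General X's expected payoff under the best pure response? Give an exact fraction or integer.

a: (-6)·(1/9) + (-8)·(7/9) + (-2)·(1/9) = -64/9.
b: (-5)·(1/9) + (6)·(7/9) + (-8)·(1/9) = 29/9.
The best pure response is b with expected payoff 29/9.

29/9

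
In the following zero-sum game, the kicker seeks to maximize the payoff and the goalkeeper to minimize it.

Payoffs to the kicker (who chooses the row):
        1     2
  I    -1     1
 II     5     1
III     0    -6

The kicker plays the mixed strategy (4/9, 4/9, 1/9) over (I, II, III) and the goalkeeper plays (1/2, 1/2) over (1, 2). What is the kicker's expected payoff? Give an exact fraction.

Against (1/2, 1/2), each row's expected payoff is I: 0; II: 3; III: -3.
Taking the (4/9, 4/9, 1/9)-weighted average: (4/9)·(0) + (4/9)·(3) + (1/9)·(-3) = 1.

1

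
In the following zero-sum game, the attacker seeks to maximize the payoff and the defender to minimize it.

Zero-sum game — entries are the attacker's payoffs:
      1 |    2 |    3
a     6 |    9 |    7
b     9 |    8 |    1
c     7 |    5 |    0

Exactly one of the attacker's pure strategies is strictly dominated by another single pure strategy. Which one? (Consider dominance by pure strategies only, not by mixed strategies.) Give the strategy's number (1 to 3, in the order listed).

3

Compare c with b: 9 > 7, 8 > 5, 1 > 0.
So b strictly dominates c for the attacker; c is strictly dominated.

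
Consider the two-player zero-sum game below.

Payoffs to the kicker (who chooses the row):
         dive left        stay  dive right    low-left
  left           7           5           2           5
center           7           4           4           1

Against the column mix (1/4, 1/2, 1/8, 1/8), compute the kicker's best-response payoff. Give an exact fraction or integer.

left: (7)·(1/4) + (5)·(1/2) + (2)·(1/8) + (5)·(1/8) = 41/8.
center: (7)·(1/4) + (4)·(1/2) + (4)·(1/8) + (1)·(1/8) = 35/8.
The best pure response is left with expected payoff 41/8.

41/8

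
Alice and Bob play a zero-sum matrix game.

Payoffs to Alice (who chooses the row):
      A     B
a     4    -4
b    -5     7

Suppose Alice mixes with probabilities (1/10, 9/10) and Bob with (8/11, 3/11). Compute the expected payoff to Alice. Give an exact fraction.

Against (8/11, 3/11), each row's expected payoff is a: 20/11; b: -19/11.
Taking the (1/10, 9/10)-weighted average: (1/10)·(20/11) + (9/10)·(-19/11) = -151/110.

-151/110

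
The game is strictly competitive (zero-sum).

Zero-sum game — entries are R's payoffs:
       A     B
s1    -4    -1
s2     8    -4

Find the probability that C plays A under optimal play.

Row minima are -4 and -4, so R's maximin is -4; column maxima are 8 and -1, so C's minimax is -1. These differ, so the equilibrium is in mixed strategies.
Let C play A with probability q. R is indifferent when −4q − (1−q) = 8q − 4(1−q), giving q = 1/5.

1/5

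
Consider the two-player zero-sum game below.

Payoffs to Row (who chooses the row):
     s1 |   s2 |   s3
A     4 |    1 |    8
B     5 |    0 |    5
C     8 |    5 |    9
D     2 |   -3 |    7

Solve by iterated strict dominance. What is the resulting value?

Row D is strictly dominated by row A (4>2, 1>-3, 8>7); eliminate D.
Row A is strictly dominated by row C (8>4, 5>1, 9>8); eliminate A.
Row B is strictly dominated by row C (8>5, 5>0, 9>5); eliminate B.
Column s1 is strictly dominated by s2 for Column (5<8); eliminate s1.
Column s3 is strictly dominated by s2 for Column (5<9); eliminate s3.
Only (C, s2) remains, with payoff 5.

5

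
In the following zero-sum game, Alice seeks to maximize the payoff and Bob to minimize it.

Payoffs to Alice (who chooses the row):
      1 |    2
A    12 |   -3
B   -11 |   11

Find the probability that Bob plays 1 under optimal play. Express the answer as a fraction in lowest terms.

14/37

Row minima are -3 and -11, so Alice's maximin is -3; column maxima are 12 and 11, so Bob's minimax is 11. These differ, so the equilibrium is in mixed strategies.
Let Bob play 1 with probability q. Alice is indifferent when 12q − 3(1−q) = −11q + 11(1−q), giving q = 14/37.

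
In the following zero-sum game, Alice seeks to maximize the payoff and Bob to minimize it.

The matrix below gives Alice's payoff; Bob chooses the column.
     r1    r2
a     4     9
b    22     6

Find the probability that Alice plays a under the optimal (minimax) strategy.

Row minima are 4 and 6, so Alice's maximin is 6; column maxima are 22 and 9, so Bob's minimax is 9. These differ, so the equilibrium is in mixed strategies.
Let Alice play a with probability p. Bob is indifferent when 4p + 22(1−p) = 9p + 6(1−p), giving p = 16/21.

16/21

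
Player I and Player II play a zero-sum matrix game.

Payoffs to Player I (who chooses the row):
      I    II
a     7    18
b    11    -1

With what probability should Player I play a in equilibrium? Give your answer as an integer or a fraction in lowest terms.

12/23

Row minima are 7 and -1, so Player I's maximin is 7; column maxima are 11 and 18, so Player II's minimax is 11. These differ, so the equilibrium is in mixed strategies.
Let Player I play a with probability p. Player II is indifferent when 7p + 11(1−p) = 18p − (1−p), giving p = 12/23.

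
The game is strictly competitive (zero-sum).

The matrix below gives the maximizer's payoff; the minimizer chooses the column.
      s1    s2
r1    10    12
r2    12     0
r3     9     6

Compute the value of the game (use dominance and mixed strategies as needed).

72/7

Row r3 is strictly dominated by row r1, so the maximizer never plays it.
The remaining 2×2 game on (r1, r2) × (s1, s2) has no saddle point. Let the maximizer play r1 with probability p; indifference gives 10p + 12(1−p) = 12p, so p = 6/7.
Similarly the minimizer's optimal q on s1 is 6/7, and the value is 10·(6/7) + (12)·(1/7) = 72/7.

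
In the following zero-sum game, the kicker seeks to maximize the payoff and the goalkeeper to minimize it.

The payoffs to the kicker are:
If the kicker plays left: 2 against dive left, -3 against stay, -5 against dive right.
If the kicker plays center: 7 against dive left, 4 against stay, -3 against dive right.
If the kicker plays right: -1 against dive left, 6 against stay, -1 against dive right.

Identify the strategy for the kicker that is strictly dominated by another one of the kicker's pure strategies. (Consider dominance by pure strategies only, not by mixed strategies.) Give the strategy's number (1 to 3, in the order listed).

Compare left with center: 7 > 2, 4 > -3, -3 > -5.
So center strictly dominates left for the kicker; left is strictly dominated.

1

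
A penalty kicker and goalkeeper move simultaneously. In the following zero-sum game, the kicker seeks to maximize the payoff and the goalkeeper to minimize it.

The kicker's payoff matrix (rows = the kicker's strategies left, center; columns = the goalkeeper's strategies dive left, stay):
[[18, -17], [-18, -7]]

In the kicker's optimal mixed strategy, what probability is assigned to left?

Row minima are -17 and -18, so the kicker's maximin is -17; column maxima are 18 and -7, so the goalkeeper's minimax is -7. These differ, so the equilibrium is in mixed strategies.
Let the kicker play left with probability p. The goalkeeper is indifferent when 18p − 18(1−p) = −17p − 7(1−p), giving p = 11/46.

11/46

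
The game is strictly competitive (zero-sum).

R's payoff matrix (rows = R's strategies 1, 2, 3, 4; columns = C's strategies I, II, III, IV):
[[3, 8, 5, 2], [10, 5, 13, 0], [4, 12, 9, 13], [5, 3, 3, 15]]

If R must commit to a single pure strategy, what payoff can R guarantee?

4

The worst-case payoff for each row is 1: 2, 2: 0, 3: 4, 4: 3.
The best of these is 4.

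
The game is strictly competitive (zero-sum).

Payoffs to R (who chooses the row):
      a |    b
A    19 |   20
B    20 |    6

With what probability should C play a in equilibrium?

14/15

Row minima are 19 and 6, so R's maximin is 19; column maxima are 20 and 20, so C's minimax is 20. These differ, so the equilibrium is in mixed strategies.
Let C play a with probability q. R is indifferent when 19q + 20(1−q) = 20q + 6(1−q), giving q = 14/15.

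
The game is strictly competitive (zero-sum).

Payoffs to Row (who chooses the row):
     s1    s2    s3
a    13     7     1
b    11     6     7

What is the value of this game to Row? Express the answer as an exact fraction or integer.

Column s1 is strictly dominated by s2 for Column (it gives Row more in every row).
The remaining 2×2 game on (a, b) × (s2, s3) has no saddle point. Let Row play a with probability p; indifference gives 7p + 6(1−p) = p + 7(1−p), so p = 1/7.
Similarly Column's optimal q on s2 is 6/7, and the value is 7·(6/7) + (1)·(1/7) = 43/7.

43/7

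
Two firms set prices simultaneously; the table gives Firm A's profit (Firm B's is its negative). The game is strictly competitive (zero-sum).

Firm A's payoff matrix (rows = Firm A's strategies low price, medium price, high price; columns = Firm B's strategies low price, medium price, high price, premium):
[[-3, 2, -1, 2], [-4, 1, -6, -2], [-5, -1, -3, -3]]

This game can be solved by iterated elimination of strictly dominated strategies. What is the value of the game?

Row medium price is strictly dominated by row low price (-3>-4, 2>1, -1>-6, 2>-2); eliminate medium price.
Row high price is strictly dominated by row low price (-3>-5, 2>-1, -1>-3, 2>-3); eliminate high price.
Column medium price is strictly dominated by low price for Firm B (-3<2); eliminate medium price.
Column premium is strictly dominated by low price for Firm B (-3<2); eliminate premium.
Column high price is strictly dominated by low price for Firm B (-3<-1); eliminate high price.
Only (low price, low price) remains, with payoff -3.

-3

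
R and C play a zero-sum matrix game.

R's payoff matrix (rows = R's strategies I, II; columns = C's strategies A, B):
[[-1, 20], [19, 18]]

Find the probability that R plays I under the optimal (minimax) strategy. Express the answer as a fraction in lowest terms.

1/22

Row minima are -1 and 18, so R's maximin is 18; column maxima are 19 and 20, so C's minimax is 19. These differ, so the equilibrium is in mixed strategies.
Let R play I with probability p. C is indifferent when −p + 19(1−p) = 20p + 18(1−p), giving p = 1/22.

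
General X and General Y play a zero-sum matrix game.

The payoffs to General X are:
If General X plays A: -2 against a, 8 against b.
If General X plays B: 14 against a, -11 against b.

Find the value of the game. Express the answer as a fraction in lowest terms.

Row minima are -2 and -11, so General X's maximin is -2; column maxima are 14 and 8, so General Y's minimax is 8. These differ, so the equilibrium is in mixed strategies.
Let General X play A with probability p. General Y is indifferent when −2p + 14(1−p) = 8p − 11(1−p), giving p = 5/7.
Let General Y play a with probability q. General X is indifferent when −2q + 8(1−q) = 14q − 11(1−q), giving q = 19/35.
The value is -2·(19/35) + (8)·(16/35) = 18/7.

18/7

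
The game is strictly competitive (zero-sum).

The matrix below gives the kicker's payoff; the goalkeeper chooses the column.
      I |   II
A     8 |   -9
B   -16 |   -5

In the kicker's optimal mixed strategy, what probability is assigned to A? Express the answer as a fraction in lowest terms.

Row minima are -9 and -16, so the kicker's maximin is -9; column maxima are 8 and -5, so the goalkeeper's minimax is -5. These differ, so the equilibrium is in mixed strategies.
Let the kicker play A with probability p. The goalkeeper is indifferent when 8p − 16(1−p) = −9p − 5(1−p), giving p = 11/28.

11/28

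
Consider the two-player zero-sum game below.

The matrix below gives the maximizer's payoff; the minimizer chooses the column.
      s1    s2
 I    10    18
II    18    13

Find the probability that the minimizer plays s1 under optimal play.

Row minima are 10 and 13, so the maximizer's maximin is 13; column maxima are 18 and 18, so the minimizer's minimax is 18. These differ, so the equilibrium is in mixed strategies.
Let the minimizer play s1 with probability q. The maximizer is indifferent when 10q + 18(1−q) = 18q + 13(1−q), giving q = 5/13.

5/13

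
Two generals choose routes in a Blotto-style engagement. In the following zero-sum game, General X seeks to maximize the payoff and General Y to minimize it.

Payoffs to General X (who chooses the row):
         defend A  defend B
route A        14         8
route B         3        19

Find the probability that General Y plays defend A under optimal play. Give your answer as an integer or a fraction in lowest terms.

Row minima are 8 and 3, so General X's maximin is 8; column maxima are 14 and 19, so General Y's minimax is 14. These differ, so the equilibrium is in mixed strategies.
Let General Y play defend A with probability q. General X is indifferent when 14q + 8(1−q) = 3q + 19(1−q), giving q = 1/2.

1/2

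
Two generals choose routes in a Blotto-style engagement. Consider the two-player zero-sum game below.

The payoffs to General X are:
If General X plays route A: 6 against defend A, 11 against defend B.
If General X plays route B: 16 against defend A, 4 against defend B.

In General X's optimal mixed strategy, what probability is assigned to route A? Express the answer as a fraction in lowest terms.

12/17

Row minima are 6 and 4, so General X's maximin is 6; column maxima are 16 and 11, so General Y's minimax is 11. These differ, so the equilibrium is in mixed strategies.
Let General X play route A with probability p. General Y is indifferent when 6p + 16(1−p) = 11p + 4(1−p), giving p = 12/17.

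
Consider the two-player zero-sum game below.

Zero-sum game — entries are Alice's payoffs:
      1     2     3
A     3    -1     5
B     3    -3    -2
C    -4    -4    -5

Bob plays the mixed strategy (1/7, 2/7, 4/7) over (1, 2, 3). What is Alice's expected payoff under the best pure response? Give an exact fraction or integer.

3

A: (3)·(1/7) + (-1)·(2/7) + (5)·(4/7) = 3.
B: (3)·(1/7) + (-3)·(2/7) + (-2)·(4/7) = -11/7.
C: (-4)·(1/7) + (-4)·(2/7) + (-5)·(4/7) = -32/7.
The best pure response is A with expected payoff 3.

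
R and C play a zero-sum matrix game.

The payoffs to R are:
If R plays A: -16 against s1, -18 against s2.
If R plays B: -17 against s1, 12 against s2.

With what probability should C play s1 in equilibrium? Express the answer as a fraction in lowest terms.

30/31

Row minima are -18 and -17, so R's maximin is -17; column maxima are -16 and 12, so C's minimax is -16. These differ, so the equilibrium is in mixed strategies.
Let C play s1 with probability q. R is indifferent when −16q − 18(1−q) = −17q + 12(1−q), giving q = 30/31.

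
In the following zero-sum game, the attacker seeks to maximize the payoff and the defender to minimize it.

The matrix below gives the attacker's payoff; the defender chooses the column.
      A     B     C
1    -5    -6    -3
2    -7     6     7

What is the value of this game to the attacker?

Column C is strictly dominated by B for the defender (it gives the attacker more in every row).
The remaining 2×2 game on (1, 2) × (A, B) has no saddle point. Let the attacker play 1 with probability p; indifference gives −5p − 7(1−p) = −6p + 6(1−p), so p = 13/14.
Similarly the defender's optimal q on A is 6/7, and the value is -5·(6/7) + (-6)·(1/7) = -36/7.

-36/7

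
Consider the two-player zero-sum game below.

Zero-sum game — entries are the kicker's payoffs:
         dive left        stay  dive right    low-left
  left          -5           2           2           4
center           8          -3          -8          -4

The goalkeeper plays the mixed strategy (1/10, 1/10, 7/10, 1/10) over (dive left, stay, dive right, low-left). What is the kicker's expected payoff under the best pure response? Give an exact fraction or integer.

left: (-5)·(1/10) + (2)·(1/10) + (2)·(7/10) + (4)·(1/10) = 3/2.
center: (8)·(1/10) + (-3)·(1/10) + (-8)·(7/10) + (-4)·(1/10) = -11/2.
The best pure response is left with expected payoff 3/2.

3/2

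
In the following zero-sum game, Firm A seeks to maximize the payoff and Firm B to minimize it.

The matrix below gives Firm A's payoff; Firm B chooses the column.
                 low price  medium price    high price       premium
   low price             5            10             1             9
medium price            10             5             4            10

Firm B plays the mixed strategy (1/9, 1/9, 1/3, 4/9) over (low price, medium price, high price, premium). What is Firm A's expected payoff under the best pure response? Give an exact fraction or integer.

67/9

low price: (5)·(1/9) + (10)·(1/9) + (1)·(1/3) + (9)·(4/9) = 6.
medium price: (10)·(1/9) + (5)·(1/9) + (4)·(1/3) + (10)·(4/9) = 67/9.
The best pure response is medium price with expected payoff 67/9.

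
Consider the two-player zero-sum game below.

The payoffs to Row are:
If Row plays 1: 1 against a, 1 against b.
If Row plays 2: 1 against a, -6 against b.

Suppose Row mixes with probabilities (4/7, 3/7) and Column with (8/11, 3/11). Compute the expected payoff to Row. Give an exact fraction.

2/11

Against (8/11, 3/11), each row's expected payoff is 1: 1; 2: -10/11.
Taking the (4/7, 3/7)-weighted average: (4/7)·(1) + (3/7)·(-10/11) = 2/11.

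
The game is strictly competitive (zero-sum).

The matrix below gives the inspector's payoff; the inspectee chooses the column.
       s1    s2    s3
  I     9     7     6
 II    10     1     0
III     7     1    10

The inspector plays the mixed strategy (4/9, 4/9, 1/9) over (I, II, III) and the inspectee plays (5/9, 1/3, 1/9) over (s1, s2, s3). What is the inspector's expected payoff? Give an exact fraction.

548/81

Against (5/9, 1/3, 1/9), each row's expected payoff is I: 8; II: 53/9; III: 16/3.
Taking the (4/9, 4/9, 1/9)-weighted average: (4/9)·(8) + (4/9)·(53/9) + (1/9)·(16/3) = 548/81.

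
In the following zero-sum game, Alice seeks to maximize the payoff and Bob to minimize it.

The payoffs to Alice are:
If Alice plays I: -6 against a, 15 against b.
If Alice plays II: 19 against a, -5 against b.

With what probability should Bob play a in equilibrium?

Row minima are -6 and -5, so Alice's maximin is -5; column maxima are 19 and 15, so Bob's minimax is 15. These differ, so the equilibrium is in mixed strategies.
Let Bob play a with probability q. Alice is indifferent when −6q + 15(1−q) = 19q − 5(1−q), giving q = 4/9.

4/9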